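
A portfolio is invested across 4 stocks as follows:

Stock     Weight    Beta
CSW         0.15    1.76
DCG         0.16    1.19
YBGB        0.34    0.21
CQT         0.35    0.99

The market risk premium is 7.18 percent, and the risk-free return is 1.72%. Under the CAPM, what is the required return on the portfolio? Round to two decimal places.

β_P = Σ w_i β_i = 0.15×1.76 + 0.16×1.19 + 0.34×0.21 + 0.35×0.99 = 0.8723
E(R_P) = R_f + β_P × MRP = 1.72% + 0.8723 × 7.18% = 7.98%

7.98%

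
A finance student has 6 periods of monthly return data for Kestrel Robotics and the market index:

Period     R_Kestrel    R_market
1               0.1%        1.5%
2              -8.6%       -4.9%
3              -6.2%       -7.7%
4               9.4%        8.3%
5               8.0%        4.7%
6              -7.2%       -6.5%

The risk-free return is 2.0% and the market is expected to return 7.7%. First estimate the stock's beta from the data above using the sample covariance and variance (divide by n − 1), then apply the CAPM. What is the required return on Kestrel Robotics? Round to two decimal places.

8.59%

Mean R_i = (0.1 − 8.6 − 6.2 + 9.4 + 8.0 − 7.2) / 6 = -0.7500%
Mean R_m = (1.5 − 4.9 − 7.7 + 8.3 + 4.7 − 6.5) / 6 = -0.7667%
Σ(R_i − R̄_i)(R_m − R̄_m) = 249.0000  ⇒  Cov = 249.0000 / 5 = 49.8000
Σ(R_m − R̄_m)² = 215.2533  ⇒  Var(R_m) = 215.2533 / 5 = 43.0507
β = Cov / Var(R_m) = 49.8000 / 43.0507 = 1.1568
MRP = 7.7% − 2.0% = 5.70%
E(R) = R_f + β × MRP = 2.0% + 1.1568 × 5.7% = 8.59%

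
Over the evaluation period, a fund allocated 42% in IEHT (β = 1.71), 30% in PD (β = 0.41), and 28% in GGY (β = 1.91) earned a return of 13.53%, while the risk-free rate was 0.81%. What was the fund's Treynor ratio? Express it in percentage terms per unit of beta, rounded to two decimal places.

β_P = 0.42×1.71 + 0.30×0.41 + 0.28×1.91 = 1.3760
Treynor = (R_P − R_f) / β_P = (13.53% − 0.81%) / 1.3760 = 12.72% / 1.3760 = 9.24%

9.24%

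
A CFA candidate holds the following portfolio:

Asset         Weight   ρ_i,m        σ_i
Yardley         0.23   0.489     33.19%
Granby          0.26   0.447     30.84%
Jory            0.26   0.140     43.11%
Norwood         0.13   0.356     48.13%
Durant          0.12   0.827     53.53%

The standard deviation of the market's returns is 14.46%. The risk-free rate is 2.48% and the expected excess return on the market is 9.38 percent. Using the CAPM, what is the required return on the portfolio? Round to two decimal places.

13.14%

β_Yardley = 0.489 × 33.19% / 14.46% = 1.1224
β_Granby = 0.447 × 30.84% / 14.46% = 0.9534
β_Jory = 0.140 × 43.11% / 14.46% = 0.4174
β_Norwood = 0.356 × 48.13% / 14.46% = 1.1849
β_Durant = 0.827 × 53.53% / 14.46% = 3.0615
β_P = Σ w_i β_i = 0.23×1.1224 + 0.26×0.9534 + 0.26×0.4174 + 0.13×1.1849 + 0.12×3.0615 = 1.1360
E(R_P) = R_f + β_P × MRP = 2.48% + 1.1360 × 9.38% = 13.14%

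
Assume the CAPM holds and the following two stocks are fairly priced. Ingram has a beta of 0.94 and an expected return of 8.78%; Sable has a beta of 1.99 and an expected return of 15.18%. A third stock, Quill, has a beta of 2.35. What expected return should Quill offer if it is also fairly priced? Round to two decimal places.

MRP (SML slope) = (15.18% − 8.78%) / (1.99 − 0.94) = 6.40% / 1.05 = 6.0952%
R_f (intercept) = 8.78% − 0.94 × 6.0952% = 3.0505%
E(R_Quill) = R_f + β × MRP = 3.0505% + 2.35 × 6.0952% = 17.37%

17.37%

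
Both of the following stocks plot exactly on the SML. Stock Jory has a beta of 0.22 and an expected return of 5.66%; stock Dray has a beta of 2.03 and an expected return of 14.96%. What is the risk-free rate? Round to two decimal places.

Both satisfy E(R) = R_f + β·MRP, so the slope of the SML is
MRP = (14.96% − 5.66%) / (2.03 − 0.22) = 9.30% / 1.81 = 5.1381%
R_f = E(R_Jory) − β_Jory·MRP = 5.66% − 0.22 × 5.1381% = 4.5296%

4.53%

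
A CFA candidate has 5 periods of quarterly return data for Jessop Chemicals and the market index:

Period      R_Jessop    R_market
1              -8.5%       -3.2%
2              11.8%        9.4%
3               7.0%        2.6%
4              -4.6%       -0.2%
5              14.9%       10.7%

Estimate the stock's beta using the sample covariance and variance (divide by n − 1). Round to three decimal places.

1.631

Mean R_i = (-8.5 + 11.8 + 7.0 − 4.6 + 14.9) / 5 = 4.1200%
Mean R_m = (-3.2 + 9.4 + 2.6 − 0.2 + 10.7) / 5 = 3.8600%
Σ(R_i − R̄_i)(R_m − R̄_m) = 237.1540  ⇒  Cov = 237.1540 / 4 = 59.2885
Σ(R_m − R̄_m)² = 145.3920  ⇒  Var(R_m) = 145.3920 / 4 = 36.3480
β = Cov / Var(R_m) = 59.2885 / 36.3480 = 1.6311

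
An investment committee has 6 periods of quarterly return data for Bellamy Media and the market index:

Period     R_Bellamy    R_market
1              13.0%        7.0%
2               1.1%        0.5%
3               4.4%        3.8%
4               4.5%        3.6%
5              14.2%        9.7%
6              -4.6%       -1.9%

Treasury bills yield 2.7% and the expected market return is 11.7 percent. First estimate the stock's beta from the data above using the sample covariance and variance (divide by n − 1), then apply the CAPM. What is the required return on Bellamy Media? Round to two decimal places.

Mean R_i = (13.0 + 1.1 + 4.4 + 4.5 + 14.2 − 4.6) / 6 = 5.4333%
Mean R_m = (7.0 + 0.5 + 3.8 + 3.6 + 9.7 − 1.9) / 6 = 3.7833%
Σ(R_i − R̄_i)(R_m − R̄_m) = 147.6133  ⇒  Cov = 147.6133 / 5 = 29.5227
Σ(R_m − R̄_m)² = 88.4683  ⇒  Var(R_m) = 88.4683 / 5 = 17.6937
β = Cov / Var(R_m) = 29.5227 / 17.6937 = 1.6685
MRP = 11.7% − 2.7% = 9.00%
E(R) = R_f + β × MRP = 2.7% + 1.6685 × 9.0% = 17.72%

17.72%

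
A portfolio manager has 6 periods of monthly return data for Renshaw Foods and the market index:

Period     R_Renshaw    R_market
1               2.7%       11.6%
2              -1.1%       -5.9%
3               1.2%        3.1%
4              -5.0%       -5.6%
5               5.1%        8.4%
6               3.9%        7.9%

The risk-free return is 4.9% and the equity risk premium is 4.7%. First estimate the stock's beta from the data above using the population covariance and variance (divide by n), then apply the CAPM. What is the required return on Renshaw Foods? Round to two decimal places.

Mean R_i = (2.7 − 1.1 + 1.2 − 5.0 + 5.1 + 3.9) / 6 = 1.1333%
Mean R_m = (11.6 − 5.9 + 3.1 − 5.6 + 8.4 + 7.9) / 6 = 3.2500%
Σ(R_i − R̄_i)(R_m − R̄_m) = 121.0800  ⇒  Cov = 121.0800 / 6 = 20.1800
Σ(R_m − R̄_m)² = 279.9350  ⇒  Var(R_m) = 279.9350 / 6 = 46.6558
β = Cov / Var(R_m) = 20.1800 / 46.6558 = 0.4325
E(R) = R_f + β × MRP = 4.9% + 0.4325 × 4.7% = 6.93%

6.93%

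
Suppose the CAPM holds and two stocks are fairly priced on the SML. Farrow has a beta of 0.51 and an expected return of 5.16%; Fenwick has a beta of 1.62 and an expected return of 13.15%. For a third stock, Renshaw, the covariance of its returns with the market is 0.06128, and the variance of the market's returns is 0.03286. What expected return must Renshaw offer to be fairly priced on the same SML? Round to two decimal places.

14.91%

MRP = (13.15% − 5.16%) / (1.62 − 0.51) = 7.1982%
R_f = 5.16% − 0.51 × 7.1982% = 1.4889%
β_Renshaw = Cov / Var(R_m) = 0.06128 / 0.03286 = 1.8649
E(R_Renshaw) = R_f + β × MRP = 1.4889% + 1.8649 × 7.1982% = 14.91%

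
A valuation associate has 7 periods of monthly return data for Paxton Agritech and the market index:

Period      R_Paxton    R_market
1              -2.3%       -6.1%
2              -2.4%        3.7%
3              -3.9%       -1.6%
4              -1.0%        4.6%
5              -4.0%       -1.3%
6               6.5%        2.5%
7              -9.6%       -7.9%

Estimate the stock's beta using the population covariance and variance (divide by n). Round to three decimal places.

Mean R_i = (-2.3 − 2.4 − 3.9 − 1.0 − 4.0 + 6.5 − 9.6) / 7 = -2.3857%
Mean R_m = (-6.1 + 3.7 − 1.6 + 4.6 − 1.3 + 2.5 − 7.9) / 7 = -0.8714%
Σ(R_i − R̄_i)(R_m − R̄_m) = 89.5271  ⇒  Cov = 89.5271 / 7 = 12.7896
Σ(R_m − R̄_m)² = 139.6543  ⇒  Var(R_m) = 139.6543 / 7 = 19.9506
β = Cov / Var(R_m) = 12.7896 / 19.9506 = 0.6411

0.641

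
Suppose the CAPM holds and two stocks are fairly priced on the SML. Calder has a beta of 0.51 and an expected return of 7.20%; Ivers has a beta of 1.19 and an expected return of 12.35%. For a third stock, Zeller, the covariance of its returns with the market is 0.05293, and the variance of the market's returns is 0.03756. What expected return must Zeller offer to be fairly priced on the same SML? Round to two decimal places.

14.01%

MRP = (12.35% − 7.20%) / (1.19 − 0.51) = 7.5735%
R_f = 7.20% − 0.51 × 7.5735% = 3.3375%
β_Zeller = Cov / Var(R_m) = 0.05293 / 0.03756 = 1.4092
E(R_Zeller) = R_f + β × MRP = 3.3375% + 1.4092 × 7.5735% = 14.01%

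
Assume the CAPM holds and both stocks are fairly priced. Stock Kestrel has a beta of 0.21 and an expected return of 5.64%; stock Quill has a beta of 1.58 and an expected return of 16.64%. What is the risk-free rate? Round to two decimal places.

3.95%

Both satisfy E(R) = R_f + β·MRP, so the slope of the SML is
MRP = (16.64% − 5.64%) / (1.58 − 0.21) = 11.00% / 1.37 = 8.0292%
R_f = E(R_Kestrel) − β_Kestrel·MRP = 5.64% − 0.21 × 8.0292% = 3.9539%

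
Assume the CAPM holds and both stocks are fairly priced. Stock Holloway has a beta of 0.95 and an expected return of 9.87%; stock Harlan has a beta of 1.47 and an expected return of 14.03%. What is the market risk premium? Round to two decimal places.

Both satisfy E(R) = R_f + β·MRP, so the slope of the SML is
MRP = (14.03% − 9.87%) / (1.47 − 0.95) = 4.16% / 0.52 = 8.0000%

8.00%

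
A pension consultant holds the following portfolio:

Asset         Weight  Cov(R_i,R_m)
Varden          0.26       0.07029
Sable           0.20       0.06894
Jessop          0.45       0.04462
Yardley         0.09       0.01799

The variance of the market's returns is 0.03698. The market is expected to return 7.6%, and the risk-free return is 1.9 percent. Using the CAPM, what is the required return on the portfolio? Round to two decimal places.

10.19%

β_Varden = 0.07029 / 0.03698 = 1.9008
β_Sable = 0.06894 / 0.03698 = 1.8643
β_Jessop = 0.04462 / 0.03698 = 1.2066
β_Yardley = 0.01799 / 0.03698 = 0.4865
β_P = Σ w_i β_i = 0.26×1.9008 + 0.20×1.8643 + 0.45×1.2066 + 0.09×0.4865 = 1.4538
MRP = 7.6% − 1.9% = 5.70%
E(R_P) = R_f + β_P × MRP = 1.9% + 1.4538 × 5.7% = 10.19%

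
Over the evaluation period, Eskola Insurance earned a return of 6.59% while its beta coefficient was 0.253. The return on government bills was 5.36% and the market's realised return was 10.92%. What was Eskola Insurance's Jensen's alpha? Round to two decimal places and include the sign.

Market excess return = 10.92% − 5.36% = 5.56%
CAPM benchmark = R_f + β(R_m − R_f) = 5.36% + 0.253 × 5.56% = 6.76668%
α = actual − benchmark = 6.59% − 6.76668% = -0.18%

-0.18%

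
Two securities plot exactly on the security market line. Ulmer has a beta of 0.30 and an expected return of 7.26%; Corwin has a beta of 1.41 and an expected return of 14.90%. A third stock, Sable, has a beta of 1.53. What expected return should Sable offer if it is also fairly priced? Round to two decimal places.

15.73%

MRP (SML slope) = (14.90% − 7.26%) / (1.41 − 0.30) = 7.64% / 1.11 = 6.8829%
R_f (intercept) = 7.26% − 0.30 × 6.8829% = 5.1951%
E(R_Sable) = R_f + β × MRP = 5.1951% + 1.53 × 6.8829% = 15.73%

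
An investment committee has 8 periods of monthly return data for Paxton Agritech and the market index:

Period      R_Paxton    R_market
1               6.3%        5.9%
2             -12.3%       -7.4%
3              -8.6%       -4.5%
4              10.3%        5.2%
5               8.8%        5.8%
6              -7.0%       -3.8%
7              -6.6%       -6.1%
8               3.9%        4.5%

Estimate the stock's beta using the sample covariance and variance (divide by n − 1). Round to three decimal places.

Mean R_i = (6.3 − 12.3 − 8.6 + 10.3 + 8.8 − 7.0 − 6.6 + 3.9) / 8 = -0.6500%
Mean R_m = (5.9 − 7.4 − 4.5 + 5.2 + 5.8 − 3.8 − 6.1 + 4.5) / 8 = -0.0500%
Σ(R_i − R̄_i)(R_m − R̄_m) = 355.6400  ⇒  Cov = 355.6400 / 7 = 50.8057
Σ(R_m − R̄_m)² = 242.3800  ⇒  Var(R_m) = 242.3800 / 7 = 34.6257
β = Cov / Var(R_m) = 50.8057 / 34.6257 = 1.4673

1.467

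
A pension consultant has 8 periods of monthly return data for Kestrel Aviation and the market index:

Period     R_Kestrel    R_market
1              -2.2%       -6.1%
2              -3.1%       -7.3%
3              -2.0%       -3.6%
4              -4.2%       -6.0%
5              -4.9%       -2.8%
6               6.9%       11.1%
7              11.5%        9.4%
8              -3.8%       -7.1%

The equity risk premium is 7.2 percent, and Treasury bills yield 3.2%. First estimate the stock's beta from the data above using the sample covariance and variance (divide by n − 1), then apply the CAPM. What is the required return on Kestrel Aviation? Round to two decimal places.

8.57%

Mean R_i = (-2.2 − 3.1 − 2.0 − 4.2 − 4.9 + 6.9 + 11.5 − 3.8) / 8 = -0.2250%
Mean R_m = (-6.1 − 7.3 − 3.6 − 6.0 − 2.8 + 11.1 + 9.4 − 7.1) / 8 = -1.5500%
Σ(R_i − R̄_i)(R_m − R̄_m) = 291.0500  ⇒  Cov = 291.0500 / 7 = 41.5786
Σ(R_m − R̄_m)² = 390.0600  ⇒  Var(R_m) = 390.0600 / 7 = 55.7229
β = Cov / Var(R_m) = 41.5786 / 55.7229 = 0.7462
E(R) = R_f + β × MRP = 3.2% + 0.7462 × 7.2% = 8.57%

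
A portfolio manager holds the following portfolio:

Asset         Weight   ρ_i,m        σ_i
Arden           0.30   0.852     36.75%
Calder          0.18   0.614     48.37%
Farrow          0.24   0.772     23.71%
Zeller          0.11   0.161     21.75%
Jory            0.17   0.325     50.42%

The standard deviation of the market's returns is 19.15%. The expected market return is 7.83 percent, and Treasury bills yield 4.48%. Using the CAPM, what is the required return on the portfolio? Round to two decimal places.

8.38%

β_Arden = 0.852 × 36.75% / 19.15% = 1.6350
β_Calder = 0.614 × 48.37% / 19.15% = 1.5509
β_Farrow = 0.772 × 23.71% / 19.15% = 0.9558
β_Zeller = 0.161 × 21.75% / 19.15% = 0.1829
β_Jory = 0.325 × 50.42% / 19.15% = 0.8557
β_P = Σ w_i β_i = 0.30×1.6350 + 0.18×1.5509 + 0.24×0.9558 + 0.11×0.1829 + 0.17×0.8557 = 1.1646
MRP = 7.83% − 4.48% = 3.35%
E(R_P) = R_f + β_P × MRP = 4.48% + 1.1646 × 3.35% = 8.38%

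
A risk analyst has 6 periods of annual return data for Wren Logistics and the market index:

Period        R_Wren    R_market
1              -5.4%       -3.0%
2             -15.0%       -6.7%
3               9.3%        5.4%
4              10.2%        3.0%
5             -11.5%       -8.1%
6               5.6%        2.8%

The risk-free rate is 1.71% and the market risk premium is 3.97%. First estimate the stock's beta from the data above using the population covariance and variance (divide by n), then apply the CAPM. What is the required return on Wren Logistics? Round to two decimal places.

9.21%

Mean R_i = (-5.4 − 15.0 + 9.3 + 10.2 − 11.5 + 5.6) / 6 = -1.1333%
Mean R_m = (-3.0 − 6.7 + 5.4 + 3.0 − 8.1 + 2.8) / 6 = -1.1000%
Σ(R_i − R̄_i)(R_m − R̄_m) = 298.8700  ⇒  Cov = 298.8700 / 6 = 49.8117
Σ(R_m − R̄_m)² = 158.2400  ⇒  Var(R_m) = 158.2400 / 6 = 26.3733
β = Cov / Var(R_m) = 49.8117 / 26.3733 = 1.8887
E(R) = R_f + β × MRP = 1.71% + 1.8887 × 3.97% = 9.21%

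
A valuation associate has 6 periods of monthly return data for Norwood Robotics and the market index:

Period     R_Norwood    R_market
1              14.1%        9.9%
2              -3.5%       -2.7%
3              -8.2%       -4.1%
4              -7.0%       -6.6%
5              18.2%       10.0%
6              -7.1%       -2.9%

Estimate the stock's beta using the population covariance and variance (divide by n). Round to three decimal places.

Mean R_i = (14.1 − 3.5 − 8.2 − 7.0 + 18.2 − 7.1) / 6 = 1.0833%
Mean R_m = (9.9 − 2.7 − 4.1 − 6.6 + 10.0 − 2.9) / 6 = 0.6000%
Σ(R_i − R̄_i)(R_m − R̄_m) = 427.5500  ⇒  Cov = 427.5500 / 6 = 71.2583
Σ(R_m − R̄_m)² = 271.9200  ⇒  Var(R_m) = 271.9200 / 6 = 45.3200
β = Cov / Var(R_m) = 71.2583 / 45.3200 = 1.5723

1.572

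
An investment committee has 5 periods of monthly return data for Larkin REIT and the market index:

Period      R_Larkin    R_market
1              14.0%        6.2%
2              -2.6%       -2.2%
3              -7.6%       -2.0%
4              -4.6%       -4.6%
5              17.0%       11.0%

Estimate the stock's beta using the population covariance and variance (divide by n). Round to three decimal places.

1.646

Mean R_i = (14.0 − 2.6 − 7.6 − 4.6 + 17.0) / 5 = 3.2400%
Mean R_m = (6.2 − 2.2 − 2.0 − 4.6 + 11.0) / 5 = 1.6800%
Σ(R_i − R̄_i)(R_m − R̄_m) = 288.6640  ⇒  Cov = 288.6640 / 5 = 57.7328
Σ(R_m − R̄_m)² = 175.3280  ⇒  Var(R_m) = 175.3280 / 5 = 35.0656
β = Cov / Var(R_m) = 57.7328 / 35.0656 = 1.6464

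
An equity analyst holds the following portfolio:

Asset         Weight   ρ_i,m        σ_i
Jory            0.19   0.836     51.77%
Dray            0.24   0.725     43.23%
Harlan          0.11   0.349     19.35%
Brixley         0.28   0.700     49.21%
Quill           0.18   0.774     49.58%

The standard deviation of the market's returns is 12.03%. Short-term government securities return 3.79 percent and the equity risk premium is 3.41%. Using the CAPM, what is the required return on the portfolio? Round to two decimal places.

13.16%

β_Jory = 0.836 × 51.77% / 12.03% = 3.5976
β_Dray = 0.725 × 43.23% / 12.03% = 2.6053
β_Harlan = 0.349 × 19.35% / 12.03% = 0.5614
β_Brixley = 0.700 × 49.21% / 12.03% = 2.8634
β_Quill = 0.774 × 49.58% / 12.03% = 3.1899
β_P = Σ w_i β_i = 0.19×3.5976 + 0.24×2.6053 + 0.11×0.5614 + 0.28×2.8634 + 0.18×3.1899 = 2.7465
E(R_P) = R_f + β_P × MRP = 3.79% + 2.7465 × 3.41% = 13.16%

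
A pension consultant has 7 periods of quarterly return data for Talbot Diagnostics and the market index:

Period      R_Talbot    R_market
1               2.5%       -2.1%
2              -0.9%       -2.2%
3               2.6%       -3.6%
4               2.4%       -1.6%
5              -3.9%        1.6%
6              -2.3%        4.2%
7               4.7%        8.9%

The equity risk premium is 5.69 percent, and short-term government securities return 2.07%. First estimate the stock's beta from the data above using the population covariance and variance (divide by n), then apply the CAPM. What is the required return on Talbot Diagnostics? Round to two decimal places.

Mean R_i = (2.5 − 0.9 + 2.6 + 2.4 − 3.9 − 2.3 + 4.7) / 7 = 0.7286%
Mean R_m = (-2.1 − 2.2 − 3.6 − 1.6 + 1.6 + 4.2 + 8.9) / 7 = 0.7429%
Σ(R_i − R̄_i)(R_m − R̄_m) = 5.6714  ⇒  Cov = 5.6714 / 7 = 0.8102
Σ(R_m − R̄_m)² = 120.3171  ⇒  Var(R_m) = 120.3171 / 7 = 17.1882
β = Cov / Var(R_m) = 0.8102 / 17.1882 = 0.0471
E(R) = R_f + β × MRP = 2.07% + 0.0471 × 5.69% = 2.34%

2.34%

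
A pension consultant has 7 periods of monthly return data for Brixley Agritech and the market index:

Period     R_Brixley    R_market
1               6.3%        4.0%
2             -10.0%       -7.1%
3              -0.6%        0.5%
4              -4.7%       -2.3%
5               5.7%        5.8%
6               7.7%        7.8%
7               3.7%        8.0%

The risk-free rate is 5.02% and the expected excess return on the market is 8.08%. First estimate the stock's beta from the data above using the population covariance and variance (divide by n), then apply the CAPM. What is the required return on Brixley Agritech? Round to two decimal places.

Mean R_i = (6.3 − 10.0 − 0.6 − 4.7 + 5.7 + 7.7 + 3.7) / 7 = 1.1571%
Mean R_m = (4.0 − 7.1 + 0.5 − 2.3 + 5.8 + 7.8 + 8.0) / 7 = 2.3857%
Σ(R_i − R̄_i)(R_m − R̄_m) = 210.1057  ⇒  Cov = 210.1057 / 7 = 30.0151
Σ(R_m − R̄_m)² = 190.5886  ⇒  Var(R_m) = 190.5886 / 7 = 27.2269
β = Cov / Var(R_m) = 30.0151 / 27.2269 = 1.1024
E(R) = R_f + β × MRP = 5.02% + 1.1024 × 8.08% = 13.93%

13.93%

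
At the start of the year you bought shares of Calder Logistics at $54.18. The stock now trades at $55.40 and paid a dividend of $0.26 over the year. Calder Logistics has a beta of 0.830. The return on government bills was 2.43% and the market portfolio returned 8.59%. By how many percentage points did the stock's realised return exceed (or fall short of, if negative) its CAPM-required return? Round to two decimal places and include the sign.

Realised HPR = (P1 + D1 − P0) / P0 = (55.40 + 0.26 − 54.18) / 54.18 = 1.48 / 54.18 = 2.7316%
MRP = 8.59% − 2.43% = 6.16%
CAPM required = R_f + β·MRP = 2.43% + 0.830 × 6.16% = 7.54280%
α = realised − required = 2.7316% − 7.54280% = -4.81%

-4.81%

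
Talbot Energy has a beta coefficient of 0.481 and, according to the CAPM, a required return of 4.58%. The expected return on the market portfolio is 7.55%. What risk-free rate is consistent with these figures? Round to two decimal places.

1.83%

E(R) = R_f + β(E(R_m) − R_f) = R_f(1 − β) + β·E(R_m)
4.58% = R_f × (1 − 0.481) + 0.481 × 7.55%
4.58% = R_f × 0.519 + 3.63155%
R_f = (4.58% − 3.63155%) / 0.519 = 1.83%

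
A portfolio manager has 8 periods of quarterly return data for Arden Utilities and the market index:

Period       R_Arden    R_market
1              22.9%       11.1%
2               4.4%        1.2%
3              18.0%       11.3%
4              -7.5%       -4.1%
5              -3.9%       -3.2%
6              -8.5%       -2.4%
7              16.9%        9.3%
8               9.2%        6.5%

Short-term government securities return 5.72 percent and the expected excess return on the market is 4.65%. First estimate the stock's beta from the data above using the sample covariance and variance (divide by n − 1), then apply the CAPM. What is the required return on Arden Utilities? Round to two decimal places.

Mean R_i = (22.9 + 4.4 + 18.0 − 7.5 − 3.9 − 8.5 + 16.9 + 9.2) / 8 = 6.4375%
Mean R_m = (11.1 + 1.2 + 11.3 − 4.1 − 3.2 − 2.4 + 9.3 + 6.5) / 8 = 3.7125%
Σ(R_i − R̄_i)(R_m − R̄_m) = 552.2763  ⇒  Cov = 552.2763 / 7 = 78.8966
Σ(R_m − R̄_m)² = 303.6288  ⇒  Var(R_m) = 303.6288 / 7 = 43.3755
β = Cov / Var(R_m) = 78.8966 / 43.3755 = 1.8189
E(R) = R_f + β × MRP = 5.72% + 1.8189 × 4.65% = 14.18%

14.18%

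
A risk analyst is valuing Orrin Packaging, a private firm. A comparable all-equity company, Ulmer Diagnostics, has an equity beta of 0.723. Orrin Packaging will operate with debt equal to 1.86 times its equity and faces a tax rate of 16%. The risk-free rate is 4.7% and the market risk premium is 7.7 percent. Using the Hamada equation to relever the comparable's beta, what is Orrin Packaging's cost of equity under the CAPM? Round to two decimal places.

β_L = β_U × [1 + (1 − t)(D/E)] = 0.723 × [1 + (1 − 0.16) × 1.86]
    = 0.723 × [1 + 0.84 × 1.86] = 0.723 × 2.5624 = 1.8526
E(R) = R_f + β_L × MRP = 4.7% + 1.8526 × 7.7% = 18.97%

18.97%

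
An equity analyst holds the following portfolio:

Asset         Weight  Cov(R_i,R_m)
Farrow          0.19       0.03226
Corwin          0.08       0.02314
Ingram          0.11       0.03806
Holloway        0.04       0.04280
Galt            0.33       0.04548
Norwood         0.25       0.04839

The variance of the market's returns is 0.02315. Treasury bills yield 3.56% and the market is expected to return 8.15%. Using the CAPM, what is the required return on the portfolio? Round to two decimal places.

11.69%

β_Farrow = 0.03226 / 0.02315 = 1.3935
β_Corwin = 0.02314 / 0.02315 = 0.9996
β_Ingram = 0.03806 / 0.02315 = 1.6441
β_Holloway = 0.04280 / 0.02315 = 1.8488
β_Galt = 0.04548 / 0.02315 = 1.9646
β_Norwood = 0.04839 / 0.02315 = 2.0903
β_P = Σ w_i β_i = 0.19×1.3935 + 0.08×0.9996 + 0.11×1.6441 + 0.04×1.8488 + 0.33×1.9646 + 0.25×2.0903 = 1.7704
MRP = 8.15% − 3.56% = 4.59%
E(R_P) = R_f + β_P × MRP = 3.56% + 1.7704 × 4.59% = 11.69%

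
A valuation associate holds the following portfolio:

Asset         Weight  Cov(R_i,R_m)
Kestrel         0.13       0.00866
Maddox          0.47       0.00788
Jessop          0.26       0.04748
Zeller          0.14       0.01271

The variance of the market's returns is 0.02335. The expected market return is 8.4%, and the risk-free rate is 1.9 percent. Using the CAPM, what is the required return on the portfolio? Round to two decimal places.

β_Kestrel = 0.00866 / 0.02335 = 0.3709
β_Maddox = 0.00788 / 0.02335 = 0.3375
β_Jessop = 0.04748 / 0.02335 = 2.0334
β_Zeller = 0.01271 / 0.02335 = 0.5443
β_P = Σ w_i β_i = 0.13×0.3709 + 0.47×0.3375 + 0.26×2.0334 + 0.14×0.5443 = 0.8117
MRP = 8.4% − 1.9% = 6.50%
E(R_P) = R_f + β_P × MRP = 1.9% + 0.8117 × 6.5% = 7.18%

7.18%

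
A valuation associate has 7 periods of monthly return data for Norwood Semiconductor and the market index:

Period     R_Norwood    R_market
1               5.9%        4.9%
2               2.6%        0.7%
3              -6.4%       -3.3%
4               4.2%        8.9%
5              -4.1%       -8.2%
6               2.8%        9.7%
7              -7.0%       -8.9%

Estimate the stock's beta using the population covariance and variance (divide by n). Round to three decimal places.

0.604

Mean R_i = (5.9 + 2.6 − 6.4 + 4.2 − 4.1 + 2.8 − 7.0) / 7 = -0.2857%
Mean R_m = (4.9 + 0.7 − 3.3 + 8.9 − 8.2 + 9.7 − 8.9) / 7 = 0.5429%
Σ(R_i − R̄_i)(R_m − R̄_m) = 213.3957  ⇒  Cov = 213.3957 / 7 = 30.4851
Σ(R_m − R̄_m)² = 353.0771  ⇒  Var(R_m) = 353.0771 / 7 = 50.4396
β = Cov / Var(R_m) = 30.4851 / 50.4396 = 0.6044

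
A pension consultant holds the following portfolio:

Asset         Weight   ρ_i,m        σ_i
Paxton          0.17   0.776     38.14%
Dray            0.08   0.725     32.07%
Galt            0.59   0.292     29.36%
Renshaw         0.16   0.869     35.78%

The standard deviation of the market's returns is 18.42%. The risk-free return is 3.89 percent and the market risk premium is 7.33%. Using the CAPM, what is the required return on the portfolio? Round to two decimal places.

10.62%

β_Paxton = 0.776 × 38.14% / 18.42% = 1.6068
β_Dray = 0.725 × 32.07% / 18.42% = 1.2623
β_Galt = 0.292 × 29.36% / 18.42% = 0.4654
β_Renshaw = 0.869 × 35.78% / 18.42% = 1.6880
β_P = Σ w_i β_i = 0.17×1.6068 + 0.08×1.2623 + 0.59×0.4654 + 0.16×1.6880 = 0.9188
E(R_P) = R_f + β_P × MRP = 3.89% + 0.9188 × 7.33% = 10.62%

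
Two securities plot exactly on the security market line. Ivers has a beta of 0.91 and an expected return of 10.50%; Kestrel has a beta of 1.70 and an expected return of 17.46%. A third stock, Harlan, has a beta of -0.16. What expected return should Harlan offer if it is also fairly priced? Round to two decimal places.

1.07%

MRP (SML slope) = (17.46% − 10.50%) / (1.70 − 0.91) = 6.96% / 0.79 = 8.8101%
R_f (intercept) = 10.50% − 0.91 × 8.8101% = 2.4828%
E(R_Harlan) = R_f + β × MRP = 2.4828% + -0.16 × 8.8101% = 1.07%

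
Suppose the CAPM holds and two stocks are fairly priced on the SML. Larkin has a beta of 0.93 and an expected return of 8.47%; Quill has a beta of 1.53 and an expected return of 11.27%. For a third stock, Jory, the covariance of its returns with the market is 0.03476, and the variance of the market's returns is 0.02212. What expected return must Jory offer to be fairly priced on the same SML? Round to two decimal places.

MRP = (11.27% − 8.47%) / (1.53 − 0.93) = 4.6667%
R_f = 8.47% − 0.93 × 4.6667% = 4.1300%
β_Jory = Cov / Var(R_m) = 0.03476 / 0.02212 = 1.5714
E(R_Jory) = R_f + β × MRP = 4.1300% + 1.5714 × 4.6667% = 11.46%

11.46%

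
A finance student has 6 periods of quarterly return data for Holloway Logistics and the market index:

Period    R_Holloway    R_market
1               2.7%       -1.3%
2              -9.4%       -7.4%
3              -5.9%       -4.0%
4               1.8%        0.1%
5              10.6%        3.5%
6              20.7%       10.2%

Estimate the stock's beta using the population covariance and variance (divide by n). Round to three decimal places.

1.773

Mean R_i = (2.7 − 9.4 − 5.9 + 1.8 + 10.6 + 20.7) / 6 = 3.4167%
Mean R_m = (-1.3 − 7.4 − 4.0 + 0.1 + 3.5 + 10.2) / 6 = 0.1833%
Σ(R_i − R̄_i)(R_m − R̄_m) = 334.3117  ⇒  Cov = 334.3117 / 6 = 55.7186
Σ(R_m − R̄_m)² = 188.5483  ⇒  Var(R_m) = 188.5483 / 6 = 31.4247
β = Cov / Var(R_m) = 55.7186 / 31.4247 = 1.7731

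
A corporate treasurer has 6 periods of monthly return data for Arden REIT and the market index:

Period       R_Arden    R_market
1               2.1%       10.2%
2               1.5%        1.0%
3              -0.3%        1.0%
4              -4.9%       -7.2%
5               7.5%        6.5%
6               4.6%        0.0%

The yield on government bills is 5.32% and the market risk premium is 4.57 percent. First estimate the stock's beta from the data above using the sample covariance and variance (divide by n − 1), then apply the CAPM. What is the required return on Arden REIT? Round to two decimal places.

Mean R_i = (2.1 + 1.5 − 0.3 − 4.9 + 7.5 + 4.6) / 6 = 1.7500%
Mean R_m = (10.2 + 1.0 + 1.0 − 7.2 + 6.5 + 0.0) / 6 = 1.9167%
Σ(R_i − R̄_i)(R_m − R̄_m) = 86.5250  ⇒  Cov = 86.5250 / 5 = 17.3050
Σ(R_m − R̄_m)² = 178.0883  ⇒  Var(R_m) = 178.0883 / 5 = 35.6177
β = Cov / Var(R_m) = 17.3050 / 35.6177 = 0.4859
E(R) = R_f + β × MRP = 5.32% + 0.4859 × 4.57% = 7.54%

7.54%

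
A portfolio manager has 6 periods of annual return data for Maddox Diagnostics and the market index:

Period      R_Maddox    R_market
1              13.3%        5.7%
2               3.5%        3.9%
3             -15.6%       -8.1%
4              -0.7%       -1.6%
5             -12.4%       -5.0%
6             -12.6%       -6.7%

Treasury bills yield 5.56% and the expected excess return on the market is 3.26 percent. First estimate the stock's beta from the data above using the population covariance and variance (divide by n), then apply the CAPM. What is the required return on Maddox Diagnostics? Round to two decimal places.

11.88%

Mean R_i = (13.3 + 3.5 − 15.6 − 0.7 − 12.4 − 12.6) / 6 = -4.0833%
Mean R_m = (5.7 + 3.9 − 8.1 − 1.6 − 5.0 − 6.7) / 6 = -1.9667%
Σ(R_i − R̄_i)(R_m − R̄_m) = 315.1767  ⇒  Cov = 315.1767 / 6 = 52.5295
Σ(R_m − R̄_m)² = 162.5533  ⇒  Var(R_m) = 162.5533 / 6 = 27.0922
β = Cov / Var(R_m) = 52.5295 / 27.0922 = 1.9389
E(R) = R_f + β × MRP = 5.56% + 1.9389 × 3.26% = 11.88%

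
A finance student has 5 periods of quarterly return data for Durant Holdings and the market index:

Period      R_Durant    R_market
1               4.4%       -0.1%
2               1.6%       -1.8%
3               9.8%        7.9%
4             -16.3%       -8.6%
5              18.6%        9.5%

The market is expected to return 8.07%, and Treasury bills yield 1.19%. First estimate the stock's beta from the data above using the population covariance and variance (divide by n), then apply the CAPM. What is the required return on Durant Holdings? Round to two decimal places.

12.62%

Mean R_i = (4.4 + 1.6 + 9.8 − 16.3 + 18.6) / 5 = 3.6200%
Mean R_m = (-0.1 − 1.8 + 7.9 − 8.6 + 9.5) / 5 = 1.3800%
Σ(R_i − R̄_i)(R_m − R̄_m) = 366.0020  ⇒  Cov = 366.0020 / 5 = 73.2004
Σ(R_m − R̄_m)² = 220.3480  ⇒  Var(R_m) = 220.3480 / 5 = 44.0696
β = Cov / Var(R_m) = 73.2004 / 44.0696 = 1.6610
MRP = 8.07% − 1.19% = 6.88%
E(R) = R_f + β × MRP = 1.19% + 1.6610 × 6.88% = 12.62%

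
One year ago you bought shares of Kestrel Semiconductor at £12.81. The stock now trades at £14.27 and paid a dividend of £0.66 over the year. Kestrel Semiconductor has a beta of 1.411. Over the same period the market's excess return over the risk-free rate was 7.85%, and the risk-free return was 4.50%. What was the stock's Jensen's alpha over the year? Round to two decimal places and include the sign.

+0.97%

Realised HPR = (P1 + D1 − P0) / P0 = (14.27 + 0.66 − 12.81) / 12.81 = 2.12 / 12.81 = 16.5496%
CAPM required = R_f + β·MRP = 4.50% + 1.411 × 7.85% = 15.57635%
α = realised − required = 16.5496% − 15.57635% = +0.97%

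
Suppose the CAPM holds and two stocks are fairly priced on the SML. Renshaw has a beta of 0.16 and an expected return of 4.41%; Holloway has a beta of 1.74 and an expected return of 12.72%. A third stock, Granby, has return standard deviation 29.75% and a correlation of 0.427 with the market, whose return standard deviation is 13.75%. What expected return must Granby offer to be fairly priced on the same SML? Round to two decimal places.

MRP = (12.72% − 4.41%) / (1.74 − 0.16) = 5.2595%
R_f = 4.41% − 0.16 × 5.2595% = 3.5685%
β_Granby = ρ·σ_i/σ_m = 0.427 × 29.75 / 13.75 = 0.9239
E(R_Granby) = R_f + β × MRP = 3.5685% + 0.9239 × 5.2595% = 8.43%

8.43%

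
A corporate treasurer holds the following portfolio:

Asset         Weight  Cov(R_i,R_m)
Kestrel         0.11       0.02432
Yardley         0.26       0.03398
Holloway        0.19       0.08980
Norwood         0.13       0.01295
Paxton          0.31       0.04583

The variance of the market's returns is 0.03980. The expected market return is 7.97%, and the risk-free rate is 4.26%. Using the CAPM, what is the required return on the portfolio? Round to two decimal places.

β_Kestrel = 0.02432 / 0.03980 = 0.6111
β_Yardley = 0.03398 / 0.03980 = 0.8538
β_Holloway = 0.08980 / 0.03980 = 2.2563
β_Norwood = 0.01295 / 0.03980 = 0.3254
β_Paxton = 0.04583 / 0.03980 = 1.1515
β_P = Σ w_i β_i = 0.11×0.6111 + 0.26×0.8538 + 0.19×2.2563 + 0.13×0.3254 + 0.31×1.1515 = 1.1172
MRP = 7.97% − 4.26% = 3.71%
E(R_P) = R_f + β_P × MRP = 4.26% + 1.1172 × 3.71% = 8.40%

8.40%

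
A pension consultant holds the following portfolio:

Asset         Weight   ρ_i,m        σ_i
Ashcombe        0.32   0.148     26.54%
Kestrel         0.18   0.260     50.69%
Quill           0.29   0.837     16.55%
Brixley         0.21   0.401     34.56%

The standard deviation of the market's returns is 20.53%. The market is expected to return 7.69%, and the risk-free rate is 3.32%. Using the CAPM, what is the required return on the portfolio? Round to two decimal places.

β_Ashcombe = 0.148 × 26.54% / 20.53% = 0.1913
β_Kestrel = 0.260 × 50.69% / 20.53% = 0.6420
β_Quill = 0.837 × 16.55% / 20.53% = 0.6747
β_Brixley = 0.401 × 34.56% / 20.53% = 0.6750
β_P = Σ w_i β_i = 0.32×0.1913 + 0.18×0.6420 + 0.29×0.6747 + 0.21×0.6750 = 0.5142
MRP = 7.69% − 3.32% = 4.37%
E(R_P) = R_f + β_P × MRP = 3.32% + 0.5142 × 4.37% = 5.57%

5.57%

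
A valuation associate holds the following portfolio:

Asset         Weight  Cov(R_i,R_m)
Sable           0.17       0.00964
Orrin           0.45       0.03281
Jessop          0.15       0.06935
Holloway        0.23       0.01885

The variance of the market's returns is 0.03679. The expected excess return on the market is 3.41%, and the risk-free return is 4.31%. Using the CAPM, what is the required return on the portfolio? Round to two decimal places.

7.20%

β_Sable = 0.00964 / 0.03679 = 0.2620
β_Orrin = 0.03281 / 0.03679 = 0.8918
β_Jessop = 0.06935 / 0.03679 = 1.8850
β_Holloway = 0.01885 / 0.03679 = 0.5124
β_P = Σ w_i β_i = 0.17×0.2620 + 0.45×0.8918 + 0.15×1.8850 + 0.23×0.5124 = 0.8465
E(R_P) = R_f + β_P × MRP = 4.31% + 0.8465 × 3.41% = 7.20%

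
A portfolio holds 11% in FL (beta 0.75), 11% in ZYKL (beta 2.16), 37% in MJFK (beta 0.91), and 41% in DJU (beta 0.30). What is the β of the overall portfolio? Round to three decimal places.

β_P = Σ w_i β_i = 0.11×0.75 + 0.11×2.16 + 0.37×0.91 + 0.41×0.30 = 0.7798

0.780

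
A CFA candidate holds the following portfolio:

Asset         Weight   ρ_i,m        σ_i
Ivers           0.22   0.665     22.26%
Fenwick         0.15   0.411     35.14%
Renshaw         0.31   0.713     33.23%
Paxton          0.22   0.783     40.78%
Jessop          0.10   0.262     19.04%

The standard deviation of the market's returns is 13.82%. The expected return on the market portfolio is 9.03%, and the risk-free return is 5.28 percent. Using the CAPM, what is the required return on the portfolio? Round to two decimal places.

β_Ivers = 0.665 × 22.26% / 13.82% = 1.0711
β_Fenwick = 0.411 × 35.14% / 13.82% = 1.0450
β_Renshaw = 0.713 × 33.23% / 13.82% = 1.7144
β_Paxton = 0.783 × 40.78% / 13.82% = 2.3105
β_Jessop = 0.262 × 19.04% / 13.82% = 0.3610
β_P = Σ w_i β_i = 0.22×1.0711 + 0.15×1.0450 + 0.31×1.7144 + 0.22×2.3105 + 0.10×0.3610 = 1.4683
MRP = 9.03% − 5.28% = 3.75%
E(R_P) = R_f + β_P × MRP = 5.28% + 1.4683 × 3.75% = 10.79%

10.79%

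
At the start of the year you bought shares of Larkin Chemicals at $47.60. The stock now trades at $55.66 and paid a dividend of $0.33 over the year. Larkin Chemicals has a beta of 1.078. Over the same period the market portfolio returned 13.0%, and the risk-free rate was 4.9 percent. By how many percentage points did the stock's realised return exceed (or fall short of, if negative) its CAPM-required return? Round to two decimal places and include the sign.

+3.99%

Realised HPR = (P1 + D1 − P0) / P0 = (55.66 + 0.33 − 47.60) / 47.60 = 8.39 / 47.60 = 17.6261%
MRP = 13.0% − 4.9% = 8.10%
CAPM required = R_f + β·MRP = 4.9% + 1.078 × 8.1% = 13.6318%
α = realised − required = 17.6261% − 13.6318% = +3.99%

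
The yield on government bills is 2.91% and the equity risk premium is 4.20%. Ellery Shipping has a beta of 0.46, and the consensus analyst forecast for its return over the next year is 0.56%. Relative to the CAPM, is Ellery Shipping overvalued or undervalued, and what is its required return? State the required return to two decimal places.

Required return = R_f + β·MRP = 2.91% + 0.46 × 4.20% = 4.84%
Forecast 0.56% < required 4.84% → the stock plots below the SML → overvalued.

Overvalued; required return 4.84%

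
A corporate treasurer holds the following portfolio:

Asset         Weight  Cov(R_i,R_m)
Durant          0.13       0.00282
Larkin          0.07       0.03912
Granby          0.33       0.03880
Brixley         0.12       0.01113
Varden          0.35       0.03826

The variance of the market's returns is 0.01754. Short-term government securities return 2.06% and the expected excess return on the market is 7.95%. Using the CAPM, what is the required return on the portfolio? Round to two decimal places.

15.95%

β_Durant = 0.00282 / 0.01754 = 0.1608
β_Larkin = 0.03912 / 0.01754 = 2.2303
β_Granby = 0.03880 / 0.01754 = 2.2121
β_Brixley = 0.01113 / 0.01754 = 0.6345
β_Varden = 0.03826 / 0.01754 = 2.1813
β_P = Σ w_i β_i = 0.13×0.1608 + 0.07×2.2303 + 0.33×2.2121 + 0.12×0.6345 + 0.35×2.1813 = 1.7466
E(R_P) = R_f + β_P × MRP = 2.06% + 1.7466 × 7.95% = 15.95%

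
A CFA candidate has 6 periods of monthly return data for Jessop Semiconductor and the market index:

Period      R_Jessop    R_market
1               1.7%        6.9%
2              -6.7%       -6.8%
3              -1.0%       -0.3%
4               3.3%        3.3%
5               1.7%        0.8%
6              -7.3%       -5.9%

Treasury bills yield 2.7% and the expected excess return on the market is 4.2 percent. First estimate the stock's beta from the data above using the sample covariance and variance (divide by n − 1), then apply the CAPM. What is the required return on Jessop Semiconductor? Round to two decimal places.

6.01%

Mean R_i = (1.7 − 6.7 − 1.0 + 3.3 + 1.7 − 7.3) / 6 = -1.3833%
Mean R_m = (6.9 − 6.8 − 0.3 + 3.3 + 0.8 − 5.9) / 6 = -0.3333%
Σ(R_i − R̄_i)(R_m − R̄_m) = 110.1433  ⇒  Cov = 110.1433 / 5 = 22.0287
Σ(R_m − R̄_m)² = 139.6133  ⇒  Var(R_m) = 139.6133 / 5 = 27.9227
β = Cov / Var(R_m) = 22.0287 / 27.9227 = 0.7889
E(R) = R_f + β × MRP = 2.7% + 0.7889 × 4.2% = 6.01%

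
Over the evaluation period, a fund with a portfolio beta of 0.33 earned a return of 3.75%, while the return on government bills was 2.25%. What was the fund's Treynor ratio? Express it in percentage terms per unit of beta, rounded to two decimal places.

Treynor = (R_P − R_f) / β_P = (3.75% − 2.25%) / 0.3300 = 1.50% / 0.3300 = 4.55%

4.55%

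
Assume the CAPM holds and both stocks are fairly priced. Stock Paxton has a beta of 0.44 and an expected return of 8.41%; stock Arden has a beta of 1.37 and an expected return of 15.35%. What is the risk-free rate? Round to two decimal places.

Both satisfy E(R) = R_f + β·MRP, so the slope of the SML is
MRP = (15.35% − 8.41%) / (1.37 − 0.44) = 6.94% / 0.93 = 7.4624%
R_f = E(R_Paxton) − β_Paxton·MRP = 8.41% − 0.44 × 7.4624% = 5.1265%

5.13%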